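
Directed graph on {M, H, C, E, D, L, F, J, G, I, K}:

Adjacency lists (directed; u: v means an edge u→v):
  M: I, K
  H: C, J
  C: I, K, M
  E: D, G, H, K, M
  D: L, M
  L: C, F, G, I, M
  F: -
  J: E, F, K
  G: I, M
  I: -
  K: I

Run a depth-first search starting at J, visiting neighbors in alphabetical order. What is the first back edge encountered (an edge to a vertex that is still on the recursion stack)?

H->J

DFS from J (visiting neighbors in alphabetical order); mark gray on enter, black on exit:
J gray
  E gray
    D gray
      L gray
        C gray
          I gray
          I black
          K gray
            K→I: I black — skip
          K black
          M gray
            M→I: I black — skip
            M→K: K black — skip
          M black
        C black
        F gray
        F black
        G gray
          G→I: I black — skip
          G→M: M black — skip
        G black
        L→I: I black — skip
        L→M: M black — skip
      L black
      D→M: M black — skip
    D black
    E→G: G black — skip
    H gray
      H→C: C black — skip
      H→J: J is gray → back edge
First back edge: H → J.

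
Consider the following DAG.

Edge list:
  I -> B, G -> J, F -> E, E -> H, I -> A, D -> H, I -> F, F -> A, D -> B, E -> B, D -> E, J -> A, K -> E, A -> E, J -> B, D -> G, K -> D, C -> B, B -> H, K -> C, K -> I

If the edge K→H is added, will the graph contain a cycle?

Adding K→H creates a cycle iff H can already reach K.
Explore from H: no path reaches K. The graph stays acyclic.

No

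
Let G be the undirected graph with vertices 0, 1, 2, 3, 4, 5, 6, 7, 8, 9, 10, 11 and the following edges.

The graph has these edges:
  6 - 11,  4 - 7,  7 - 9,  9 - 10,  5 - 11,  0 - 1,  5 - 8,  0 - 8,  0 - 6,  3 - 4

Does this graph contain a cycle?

Yes

DFS, tracking each vertex's parent; an edge to a visited non-parent vertex closes a cycle.
Start from 7:
visit 7 (parent –)
  visit 9 (parent 7)
    visit 10 (parent 9)
      10–9: parent, skip
    9–7: parent, skip
  visit 4 (parent 7)
    visit 3 (parent 4)
      3–4: parent, skip
    4–7: parent, skip
visit 0 (parent –)
  visit 1 (parent 0)
    1–0: parent, skip
  visit 6 (parent 0)
    visit 11 (parent 6)
      11–6: parent, skip
      visit 5 (parent 11)
        5–11: parent, skip
        visit 8 (parent 5)
          8–5: parent, skip
          8–0: 0 visited and ≠ parent → cycle
Cycle: 0 – 6 – 11 – 5 – 8 – 0.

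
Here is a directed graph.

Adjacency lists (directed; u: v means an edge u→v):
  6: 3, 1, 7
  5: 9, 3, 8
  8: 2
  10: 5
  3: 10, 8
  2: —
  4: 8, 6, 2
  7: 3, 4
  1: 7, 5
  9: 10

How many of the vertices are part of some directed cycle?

A vertex is on a directed cycle iff it belongs to a strongly connected component of size ≥ 2 (or has a self-loop).
The vertices on cycles are {1, 3, 4, 5, 6, 7, 9, 10} — 8 in total.

8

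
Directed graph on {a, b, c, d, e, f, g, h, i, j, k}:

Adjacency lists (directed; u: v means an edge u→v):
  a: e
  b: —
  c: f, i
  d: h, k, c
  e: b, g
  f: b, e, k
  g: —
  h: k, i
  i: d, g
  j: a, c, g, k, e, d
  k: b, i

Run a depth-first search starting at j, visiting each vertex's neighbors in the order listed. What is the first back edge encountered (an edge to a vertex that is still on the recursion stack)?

DFS from j (visiting each vertex's neighbors in the order listed); mark gray on enter, black on exit:
j gray
  a gray
    e gray
      b gray
      b black
      g gray
      g black
    e black
  a black
  c gray
    f gray
      f→b: b black — skip
      f→e: e black — skip
      k gray
        k→b: b black — skip
        i gray
          d gray
            h gray
              h→k: k is gray → back edge
First back edge: h → k.

h→k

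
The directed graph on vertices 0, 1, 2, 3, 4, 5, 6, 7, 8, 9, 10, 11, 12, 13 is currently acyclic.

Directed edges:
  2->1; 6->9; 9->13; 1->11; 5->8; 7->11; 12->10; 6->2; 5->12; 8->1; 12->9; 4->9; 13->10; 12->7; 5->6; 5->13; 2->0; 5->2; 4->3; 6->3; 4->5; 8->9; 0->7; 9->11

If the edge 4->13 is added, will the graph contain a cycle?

No

Adding 4→13 creates a cycle iff 13 can already reach 4.
Explore from 13: no path reaches 4. The graph stays acyclic.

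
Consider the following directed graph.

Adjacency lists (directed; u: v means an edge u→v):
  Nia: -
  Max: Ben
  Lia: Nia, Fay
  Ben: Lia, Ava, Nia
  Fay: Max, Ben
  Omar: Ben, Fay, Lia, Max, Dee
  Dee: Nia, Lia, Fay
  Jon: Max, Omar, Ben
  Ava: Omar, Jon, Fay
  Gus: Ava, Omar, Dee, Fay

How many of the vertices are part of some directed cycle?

8

A vertex is on a directed cycle iff it belongs to a strongly connected component of size ≥ 2 (or has a self-loop).
The vertices on cycles are {Ava, Ben, Dee, Fay, Jon, Lia, Max, Omar} — 8 in total.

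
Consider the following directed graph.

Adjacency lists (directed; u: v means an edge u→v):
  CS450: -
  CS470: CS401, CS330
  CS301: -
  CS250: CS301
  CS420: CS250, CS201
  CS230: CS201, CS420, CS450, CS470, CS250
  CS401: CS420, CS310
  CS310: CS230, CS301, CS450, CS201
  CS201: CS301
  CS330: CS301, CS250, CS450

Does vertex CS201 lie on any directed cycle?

CS201 lies on a cycle iff there is a path from CS201 back to itself.
Exploring from CS201, it never reaches itself; equivalently, its strongly connected component is a singleton.

No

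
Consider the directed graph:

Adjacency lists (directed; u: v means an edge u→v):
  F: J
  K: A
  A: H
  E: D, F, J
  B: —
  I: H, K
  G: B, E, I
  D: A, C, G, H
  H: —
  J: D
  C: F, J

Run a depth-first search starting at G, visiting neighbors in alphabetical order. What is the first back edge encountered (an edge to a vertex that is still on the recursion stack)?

DFS from G (visiting neighbors in alphabetical order); mark gray on enter, black on exit:
G gray
  B gray
  B black
  E gray
    D gray
      A gray
        H gray
        H black
      A black
      C gray
        F gray
          J gray
            J→D: D is gray → back edge
First back edge: J → D.

J->D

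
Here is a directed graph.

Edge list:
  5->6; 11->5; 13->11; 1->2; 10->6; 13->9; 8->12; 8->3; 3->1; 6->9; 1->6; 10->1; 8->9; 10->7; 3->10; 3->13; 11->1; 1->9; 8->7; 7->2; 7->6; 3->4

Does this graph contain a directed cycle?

DFS with white/gray/black marking, starting from 12:
12 gray
12 black
1 gray
  6 gray
    9 gray
    9 black
  6 black
  1→9: 9 black — skip
  2 gray
  2 black
1 black
3 gray
  4 gray
  4 black
  13 gray
    13→9: 9 black — skip
    11 gray
      5 gray
        5→6: 6 black — skip
      5 black
      11→1: 1 black — skip
    11 black
  13 black
  10 gray
    7 gray
      7→6: 6 black — skip
      7→2: 2 black — skip
    7 black
    10→6: 6 black — skip
    10→1: 1 black — skip
  10 black
  3→1: 1 black — skip
3 black
8 gray
  8→7: 7 black — skip
  8→12: 12 black — skip
  8→3: 3 black — skip
  8→9: 9 black — skip
8 black
Every edge goes to a white or black vertex — no back edge, so the graph is acyclic.

No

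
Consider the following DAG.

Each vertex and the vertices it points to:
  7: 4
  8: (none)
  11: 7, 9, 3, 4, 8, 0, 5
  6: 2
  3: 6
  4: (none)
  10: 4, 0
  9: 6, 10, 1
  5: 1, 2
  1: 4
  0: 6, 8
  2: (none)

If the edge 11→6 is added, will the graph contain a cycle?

Adding 11→6 creates a cycle iff 6 can already reach 11.
Explore from 6: no path reaches 11. The graph stays acyclic.

No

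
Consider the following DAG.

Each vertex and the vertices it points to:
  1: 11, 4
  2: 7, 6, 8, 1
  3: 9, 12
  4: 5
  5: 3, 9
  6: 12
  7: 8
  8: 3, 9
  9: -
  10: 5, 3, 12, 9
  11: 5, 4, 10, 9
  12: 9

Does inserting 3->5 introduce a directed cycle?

Adding 3→5 creates a cycle iff 5 can already reach 3.
Path from 5: 5 → 3.
So 5 → … → 3 → 5 is a cycle.

Yes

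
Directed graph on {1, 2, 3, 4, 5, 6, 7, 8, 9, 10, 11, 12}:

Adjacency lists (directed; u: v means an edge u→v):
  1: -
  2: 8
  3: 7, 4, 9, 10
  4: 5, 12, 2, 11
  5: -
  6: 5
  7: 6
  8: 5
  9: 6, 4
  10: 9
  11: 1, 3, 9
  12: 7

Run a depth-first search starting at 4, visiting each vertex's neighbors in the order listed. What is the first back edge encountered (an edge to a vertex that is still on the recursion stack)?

DFS from 4 (visiting each vertex's neighbors in the order listed); mark gray on enter, black on exit:
4 gray
  5 gray
  5 black
  12 gray
    7 gray
      6 gray
        6→5: 5 black — skip
      6 black
    7 black
  12 black
  2 gray
    8 gray
      8→5: 5 black — skip
    8 black
  2 black
  11 gray
    1 gray
    1 black
    3 gray
      3→7: 7 black — skip
      3→4: 4 is gray → back edge
First back edge: 3 → 4.

3→4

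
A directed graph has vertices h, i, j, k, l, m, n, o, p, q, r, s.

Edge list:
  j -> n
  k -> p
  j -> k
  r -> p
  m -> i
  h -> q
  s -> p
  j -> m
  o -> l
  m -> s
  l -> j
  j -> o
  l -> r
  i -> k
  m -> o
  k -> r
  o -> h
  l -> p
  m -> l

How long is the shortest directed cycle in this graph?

3

For each vertex v, BFS finds the shortest path from v back to v.
The shortest such closed walk is o → l → j → o, length 3.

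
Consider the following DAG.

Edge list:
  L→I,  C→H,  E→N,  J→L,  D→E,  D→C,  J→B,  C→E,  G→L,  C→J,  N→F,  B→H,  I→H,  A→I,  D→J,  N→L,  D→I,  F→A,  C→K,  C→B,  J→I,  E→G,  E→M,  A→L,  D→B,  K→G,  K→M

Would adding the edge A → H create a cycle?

Adding A→H creates a cycle iff H can already reach A.
Explore from H: no path reaches A. The graph stays acyclic.

No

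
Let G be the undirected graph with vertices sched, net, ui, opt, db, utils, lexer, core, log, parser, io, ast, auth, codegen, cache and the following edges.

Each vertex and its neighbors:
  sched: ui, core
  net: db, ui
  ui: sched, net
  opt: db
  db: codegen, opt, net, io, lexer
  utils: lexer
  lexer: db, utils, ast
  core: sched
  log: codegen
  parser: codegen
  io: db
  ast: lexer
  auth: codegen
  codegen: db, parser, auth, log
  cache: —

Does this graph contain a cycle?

No

DFS, tracking each vertex's parent; an edge to a visited non-parent vertex closes a cycle.
Start from parser:
visit parser (parent –)
  visit codegen (parent parser)
    visit db (parent codegen)
      db–codegen: parent, skip
      visit opt (parent db)
        opt–db: parent, skip
      visit net (parent db)
        net–db: parent, skip
        visit ui (parent net)
          visit sched (parent ui)
            sched–ui: parent, skip
            visit core (parent sched)
              core–sched: parent, skip
          ui–net: parent, skip
      visit io (parent db)
        io–db: parent, skip
      visit lexer (parent db)
        lexer–db: parent, skip
        visit utils (parent lexer)
          utils–lexer: parent, skip
        visit ast (parent lexer)
          ast–lexer: parent, skip
    codegen–parser: parent, skip
    visit auth (parent codegen)
      auth–codegen: parent, skip
    visit log (parent codegen)
      log–codegen: parent, skip
visit cache (parent –)
No non-parent visited neighbor found — the graph is a forest.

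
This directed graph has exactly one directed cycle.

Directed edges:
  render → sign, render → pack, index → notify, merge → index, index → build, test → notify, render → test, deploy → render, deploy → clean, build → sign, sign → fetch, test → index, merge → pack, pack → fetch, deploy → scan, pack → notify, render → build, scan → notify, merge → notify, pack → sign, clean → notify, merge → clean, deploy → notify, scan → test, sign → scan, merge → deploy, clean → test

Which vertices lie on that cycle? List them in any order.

scan, sign, test, build, index

DFS with gray/black marking from index:
index gray
  build gray
    sign gray
      fetch gray
      fetch black
      scan gray
        notify gray
        notify black
        test gray
          test→index: index is gray → back edge
Back edge closes the cycle index → build → sign → scan → test → index; its vertices are {scan, sign, test, build, index}.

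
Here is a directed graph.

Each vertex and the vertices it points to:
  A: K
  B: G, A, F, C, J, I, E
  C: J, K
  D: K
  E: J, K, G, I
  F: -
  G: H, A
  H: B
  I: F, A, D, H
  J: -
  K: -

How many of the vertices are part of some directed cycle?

5

A vertex is on a directed cycle iff it belongs to a strongly connected component of size ≥ 2 (or has a self-loop).
The vertices on cycles are {B, E, G, H, I} — 5 in total.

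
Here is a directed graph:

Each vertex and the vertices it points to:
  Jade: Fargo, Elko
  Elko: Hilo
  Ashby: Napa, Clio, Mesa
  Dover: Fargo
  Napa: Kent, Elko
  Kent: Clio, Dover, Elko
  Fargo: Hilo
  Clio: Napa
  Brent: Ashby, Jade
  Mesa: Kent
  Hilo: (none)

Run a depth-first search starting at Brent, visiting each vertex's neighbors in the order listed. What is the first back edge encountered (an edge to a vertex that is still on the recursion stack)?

DFS from Brent (visiting each vertex's neighbors in the order listed); mark gray on enter, black on exit:
Brent gray
  Ashby gray
    Napa gray
      Kent gray
        Clio gray
          Clio→Napa: Napa is gray → back edge
First back edge: Clio → Napa.

Clio→Napa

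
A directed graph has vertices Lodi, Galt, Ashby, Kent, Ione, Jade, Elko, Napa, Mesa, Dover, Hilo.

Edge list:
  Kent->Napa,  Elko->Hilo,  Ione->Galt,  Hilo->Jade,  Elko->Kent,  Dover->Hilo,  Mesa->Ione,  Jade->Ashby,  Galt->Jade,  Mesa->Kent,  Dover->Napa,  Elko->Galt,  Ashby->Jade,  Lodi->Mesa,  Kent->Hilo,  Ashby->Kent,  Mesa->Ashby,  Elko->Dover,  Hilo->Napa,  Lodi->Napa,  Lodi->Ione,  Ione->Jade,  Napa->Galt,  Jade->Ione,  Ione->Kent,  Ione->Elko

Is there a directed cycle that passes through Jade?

Yes

Jade is on a cycle iff Jade can reach itself via ≥1 edge.
Jade → Ashby → Jade — yes.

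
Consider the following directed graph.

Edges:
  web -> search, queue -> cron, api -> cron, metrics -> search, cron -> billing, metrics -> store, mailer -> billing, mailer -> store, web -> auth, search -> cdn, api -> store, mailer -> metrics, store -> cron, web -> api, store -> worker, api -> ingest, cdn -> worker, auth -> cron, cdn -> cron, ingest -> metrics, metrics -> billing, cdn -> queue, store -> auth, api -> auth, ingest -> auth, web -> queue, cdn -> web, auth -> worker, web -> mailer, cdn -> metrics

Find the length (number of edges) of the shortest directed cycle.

For each vertex v, BFS finds the shortest path from v back to v.
The shortest such closed walk is web → search → cdn → web, length 3.

3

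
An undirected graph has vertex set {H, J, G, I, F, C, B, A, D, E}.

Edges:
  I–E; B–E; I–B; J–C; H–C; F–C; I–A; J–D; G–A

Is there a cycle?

Yes

DFS, tracking each vertex's parent; an edge to a visited non-parent vertex closes a cycle.
Start from F:
visit F (parent –)
  visit C (parent F)
    visit H (parent C)
      H–C: parent, skip
    visit J (parent C)
      visit D (parent J)
        D–J: parent, skip
      J–C: parent, skip
    C–F: parent, skip
visit G (parent –)
  visit A (parent G)
    A–G: parent, skip
    visit I (parent A)
      visit E (parent I)
        E–I: parent, skip
        visit B (parent E)
          B–E: parent, skip
          B–I: I visited and ≠ parent → cycle
Cycle: I – E – B – I.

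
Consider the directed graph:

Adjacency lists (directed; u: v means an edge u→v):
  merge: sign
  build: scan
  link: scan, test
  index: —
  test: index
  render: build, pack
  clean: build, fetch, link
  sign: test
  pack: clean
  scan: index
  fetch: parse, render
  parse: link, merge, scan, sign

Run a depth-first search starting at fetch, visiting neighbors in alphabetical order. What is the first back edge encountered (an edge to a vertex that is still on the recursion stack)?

DFS from fetch (visiting neighbors in alphabetical order); mark gray on enter, black on exit:
fetch gray
  parse gray
    link gray
      scan gray
        index gray
        index black
      scan black
      test gray
        test→index: index black — skip
      test black
    link black
    merge gray
      sign gray
        sign→test: test black — skip
      sign black
    merge black
    parse→scan: scan black — skip
    parse→sign: sign black — skip
  parse black
  render gray
    build gray
      build→scan: scan black — skip
    build black
    pack gray
      clean gray
        clean→build: build black — skip
        clean→fetch: fetch is gray → back edge
First back edge: clean → fetch.

clean→fetch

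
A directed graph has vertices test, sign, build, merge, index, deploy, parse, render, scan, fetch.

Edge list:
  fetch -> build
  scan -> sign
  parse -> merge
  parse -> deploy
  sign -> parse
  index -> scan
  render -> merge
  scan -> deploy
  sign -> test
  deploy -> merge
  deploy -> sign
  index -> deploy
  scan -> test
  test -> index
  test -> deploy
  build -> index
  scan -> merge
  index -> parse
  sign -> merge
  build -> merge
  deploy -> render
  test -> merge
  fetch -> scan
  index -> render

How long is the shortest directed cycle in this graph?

3

For each vertex v, BFS finds the shortest path from v back to v.
The shortest such closed walk is scan → test → index → scan, length 3.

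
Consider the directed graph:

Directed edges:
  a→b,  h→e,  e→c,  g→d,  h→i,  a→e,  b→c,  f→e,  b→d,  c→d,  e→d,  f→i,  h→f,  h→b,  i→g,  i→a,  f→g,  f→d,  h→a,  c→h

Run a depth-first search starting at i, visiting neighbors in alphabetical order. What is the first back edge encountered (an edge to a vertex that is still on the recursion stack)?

h→a

DFS from i (visiting neighbors in alphabetical order); mark gray on enter, black on exit:
i gray
  a gray
    b gray
      c gray
        d gray
        d black
        h gray
          h→a: a is gray → back edge
First back edge: h → a.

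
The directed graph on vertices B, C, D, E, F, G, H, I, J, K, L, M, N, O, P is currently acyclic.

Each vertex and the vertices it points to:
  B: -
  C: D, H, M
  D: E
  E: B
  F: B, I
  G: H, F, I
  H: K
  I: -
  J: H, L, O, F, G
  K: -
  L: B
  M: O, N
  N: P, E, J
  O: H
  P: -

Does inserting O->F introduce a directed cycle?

Adding O→F creates a cycle iff F can already reach O.
Explore from F: no path reaches O. The graph stays acyclic.

No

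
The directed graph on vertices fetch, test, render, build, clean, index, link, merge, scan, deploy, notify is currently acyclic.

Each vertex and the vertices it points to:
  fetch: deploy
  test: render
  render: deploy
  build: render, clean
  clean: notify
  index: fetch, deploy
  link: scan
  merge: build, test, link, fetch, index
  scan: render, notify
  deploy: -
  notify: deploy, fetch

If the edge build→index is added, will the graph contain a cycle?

No

Adding build→index creates a cycle iff index can already reach build.
Explore from index: no path reaches build. The graph stays acyclic.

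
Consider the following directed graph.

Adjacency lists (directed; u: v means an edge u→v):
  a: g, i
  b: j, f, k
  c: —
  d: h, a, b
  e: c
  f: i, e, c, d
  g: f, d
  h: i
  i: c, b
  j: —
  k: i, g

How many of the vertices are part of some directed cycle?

A vertex is on a directed cycle iff it belongs to a strongly connected component of size ≥ 2 (or has a self-loop).
The vertices on cycles are {a, b, d, f, g, h, i, k} — 8 in total.

8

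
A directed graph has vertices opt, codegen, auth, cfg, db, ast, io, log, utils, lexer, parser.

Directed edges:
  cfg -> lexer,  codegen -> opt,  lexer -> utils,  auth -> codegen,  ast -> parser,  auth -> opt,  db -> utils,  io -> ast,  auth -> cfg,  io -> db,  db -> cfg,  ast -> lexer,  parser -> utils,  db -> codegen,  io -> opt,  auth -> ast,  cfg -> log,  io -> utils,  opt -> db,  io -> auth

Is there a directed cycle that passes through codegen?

Yes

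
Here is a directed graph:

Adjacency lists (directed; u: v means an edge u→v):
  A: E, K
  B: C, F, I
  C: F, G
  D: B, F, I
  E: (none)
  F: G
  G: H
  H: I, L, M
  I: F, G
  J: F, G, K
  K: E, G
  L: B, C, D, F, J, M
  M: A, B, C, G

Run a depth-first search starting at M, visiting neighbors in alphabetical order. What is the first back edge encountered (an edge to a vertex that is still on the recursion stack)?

DFS from M (visiting neighbors in alphabetical order); mark gray on enter, black on exit:
M gray
  A gray
    E gray
    E black
    K gray
      K→E: E black — skip
      G gray
        H gray
          I gray
            F gray
              F→G: G is gray → back edge
First back edge: F → G.

F->G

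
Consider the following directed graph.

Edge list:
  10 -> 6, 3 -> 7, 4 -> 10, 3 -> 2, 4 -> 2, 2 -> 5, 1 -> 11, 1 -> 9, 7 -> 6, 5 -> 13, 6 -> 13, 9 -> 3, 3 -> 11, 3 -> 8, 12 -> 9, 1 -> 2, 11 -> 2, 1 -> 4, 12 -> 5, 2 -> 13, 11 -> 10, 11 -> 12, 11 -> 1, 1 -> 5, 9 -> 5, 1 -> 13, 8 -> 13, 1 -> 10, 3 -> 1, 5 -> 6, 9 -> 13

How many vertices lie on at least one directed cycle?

A vertex is on a directed cycle iff it belongs to a strongly connected component of size ≥ 2 (or has a self-loop).
The vertices on cycles are {1, 3, 9, 11, 12} — 5 in total.

5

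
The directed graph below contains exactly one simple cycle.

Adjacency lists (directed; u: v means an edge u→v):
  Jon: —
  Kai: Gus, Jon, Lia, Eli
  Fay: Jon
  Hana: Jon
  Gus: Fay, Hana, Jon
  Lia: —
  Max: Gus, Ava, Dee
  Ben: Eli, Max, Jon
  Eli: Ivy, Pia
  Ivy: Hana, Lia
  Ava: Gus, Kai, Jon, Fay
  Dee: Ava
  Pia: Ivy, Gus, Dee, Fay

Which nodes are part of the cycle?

Ava, Dee, Eli, Kai, Pia

DFS with gray/black marking from Eli:
Eli gray
  Ivy gray
    Hana gray
      Jon gray
      Jon black
    Hana black
    Lia gray
    Lia black
  Ivy black
  Pia gray
    Pia→Ivy: Ivy black — skip
    Gus gray
      Fay gray
        Fay→Jon: Jon black — skip
      Fay black
      Gus→Hana: Hana black — skip
      Gus→Jon: Jon black — skip
    Gus black
    Dee gray
      Ava gray
        Ava→Gus: Gus black — skip
        Kai gray
          Kai→Gus: Gus black — skip
          Kai→Jon: Jon black — skip
          Kai→Lia: Lia black — skip
          Kai→Eli: Eli is gray → back edge
Back edge closes the cycle Eli → Pia → Dee → Ava → Kai → Eli; its vertices are {Ava, Dee, Eli, Kai, Pia}.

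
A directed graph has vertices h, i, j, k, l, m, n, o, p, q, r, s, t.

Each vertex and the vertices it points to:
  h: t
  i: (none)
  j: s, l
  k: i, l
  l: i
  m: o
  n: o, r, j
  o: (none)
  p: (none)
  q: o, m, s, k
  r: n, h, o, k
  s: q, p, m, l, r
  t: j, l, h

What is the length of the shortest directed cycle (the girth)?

2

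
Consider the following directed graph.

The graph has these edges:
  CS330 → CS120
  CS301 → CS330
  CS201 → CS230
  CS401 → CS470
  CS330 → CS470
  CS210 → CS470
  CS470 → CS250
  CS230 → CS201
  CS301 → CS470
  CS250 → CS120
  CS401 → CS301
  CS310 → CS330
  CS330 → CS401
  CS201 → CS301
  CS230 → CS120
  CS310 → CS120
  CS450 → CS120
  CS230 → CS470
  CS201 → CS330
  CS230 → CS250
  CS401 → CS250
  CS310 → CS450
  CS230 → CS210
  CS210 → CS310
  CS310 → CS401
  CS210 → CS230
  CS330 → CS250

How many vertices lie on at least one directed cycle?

6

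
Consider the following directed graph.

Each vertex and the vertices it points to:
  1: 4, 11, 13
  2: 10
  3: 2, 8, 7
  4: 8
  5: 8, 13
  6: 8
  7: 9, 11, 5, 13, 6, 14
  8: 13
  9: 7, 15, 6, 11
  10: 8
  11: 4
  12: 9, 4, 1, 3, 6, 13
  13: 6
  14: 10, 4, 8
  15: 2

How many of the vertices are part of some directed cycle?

5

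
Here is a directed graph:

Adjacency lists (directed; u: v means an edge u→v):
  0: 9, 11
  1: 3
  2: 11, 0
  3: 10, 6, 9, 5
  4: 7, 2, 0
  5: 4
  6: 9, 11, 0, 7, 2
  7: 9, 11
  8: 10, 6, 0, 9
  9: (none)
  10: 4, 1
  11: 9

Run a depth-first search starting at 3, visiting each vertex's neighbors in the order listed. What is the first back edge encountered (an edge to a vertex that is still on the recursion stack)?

1→3

DFS from 3 (visiting each vertex's neighbors in the order listed); mark gray on enter, black on exit:
3 gray
  10 gray
    4 gray
      7 gray
        9 gray
        9 black
        11 gray
          11→9: 9 black — skip
        11 black
      7 black
      2 gray
        2→11: 11 black — skip
        0 gray
          0→9: 9 black — skip
          0→11: 11 black — skip
        0 black
      2 black
      4→0: 0 black — skip
    4 black
    1 gray
      1→3: 3 is gray → back edge
First back edge: 1 → 3.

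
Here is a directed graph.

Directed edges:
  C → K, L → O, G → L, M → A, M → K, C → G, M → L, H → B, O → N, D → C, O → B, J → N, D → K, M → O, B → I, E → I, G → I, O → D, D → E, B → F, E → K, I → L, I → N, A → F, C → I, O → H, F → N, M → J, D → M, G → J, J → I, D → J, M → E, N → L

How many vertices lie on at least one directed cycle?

14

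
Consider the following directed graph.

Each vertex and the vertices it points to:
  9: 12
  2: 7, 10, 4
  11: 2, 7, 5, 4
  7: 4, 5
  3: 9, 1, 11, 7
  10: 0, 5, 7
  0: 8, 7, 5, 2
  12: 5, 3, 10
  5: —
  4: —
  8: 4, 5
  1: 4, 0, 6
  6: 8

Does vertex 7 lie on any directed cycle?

No

7 lies on a cycle iff there is a path from 7 back to itself.
Exploring from 7, it never reaches itself; equivalently, its strongly connected component is a singleton.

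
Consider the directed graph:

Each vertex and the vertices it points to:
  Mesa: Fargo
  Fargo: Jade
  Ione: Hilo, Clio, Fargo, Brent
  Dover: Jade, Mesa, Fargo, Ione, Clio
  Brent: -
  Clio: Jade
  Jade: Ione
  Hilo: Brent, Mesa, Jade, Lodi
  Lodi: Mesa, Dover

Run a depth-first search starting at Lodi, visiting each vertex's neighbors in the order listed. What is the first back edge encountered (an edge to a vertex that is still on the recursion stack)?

Hilo→Mesa

DFS from Lodi (visiting each vertex's neighbors in the order listed); mark gray on enter, black on exit:
Lodi gray
  Mesa gray
    Fargo gray
      Jade gray
        Ione gray
          Hilo gray
            Brent gray
            Brent black
            Hilo→Mesa: Mesa is gray → back edge
First back edge: Hilo → Mesa.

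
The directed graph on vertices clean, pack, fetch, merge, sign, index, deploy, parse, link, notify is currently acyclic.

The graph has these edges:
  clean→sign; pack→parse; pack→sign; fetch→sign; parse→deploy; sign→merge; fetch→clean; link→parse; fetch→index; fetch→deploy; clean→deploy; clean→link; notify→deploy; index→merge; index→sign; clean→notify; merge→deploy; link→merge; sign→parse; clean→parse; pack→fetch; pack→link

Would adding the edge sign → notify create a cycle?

Adding sign→notify creates a cycle iff notify can already reach sign.
Explore from notify: no path reaches sign. The graph stays acyclic.

No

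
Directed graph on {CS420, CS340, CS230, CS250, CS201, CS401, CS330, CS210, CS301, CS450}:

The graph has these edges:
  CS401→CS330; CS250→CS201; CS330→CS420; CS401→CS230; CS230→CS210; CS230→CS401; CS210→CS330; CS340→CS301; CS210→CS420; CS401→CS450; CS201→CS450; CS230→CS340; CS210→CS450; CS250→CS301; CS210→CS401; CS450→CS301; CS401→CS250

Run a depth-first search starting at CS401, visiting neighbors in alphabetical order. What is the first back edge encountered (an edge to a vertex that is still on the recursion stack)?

CS210→CS401

DFS from CS401 (visiting neighbors in alphabetical order); mark gray on enter, black on exit:
CS401 gray
  CS230 gray
    CS210 gray
      CS330 gray
        CS420 gray
        CS420 black
      CS330 black
      CS210→CS401: CS401 is gray → back edge
First back edge: CS210 → CS401.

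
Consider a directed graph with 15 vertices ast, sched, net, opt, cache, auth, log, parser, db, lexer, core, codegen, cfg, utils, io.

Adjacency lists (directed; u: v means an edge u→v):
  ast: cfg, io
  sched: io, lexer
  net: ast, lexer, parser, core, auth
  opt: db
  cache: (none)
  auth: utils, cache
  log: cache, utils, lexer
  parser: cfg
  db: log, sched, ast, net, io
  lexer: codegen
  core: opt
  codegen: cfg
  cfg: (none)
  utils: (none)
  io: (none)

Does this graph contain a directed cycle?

DFS with white/gray/black marking, starting from ast:
ast gray
  cfg gray
  cfg black
  io gray
  io black
ast black
sched gray
  sched→io: io black — skip
  lexer gray
    codegen gray
      codegen→cfg: cfg black — skip
    codegen black
  lexer black
sched black
net gray
  net→ast: ast black — skip
  net→lexer: lexer black — skip
  parser gray
    parser→cfg: cfg black — skip
  parser black
  core gray
    opt gray
      db gray
        log gray
          cache gray
          cache black
          utils gray
          utils black
          log→lexer: lexer black — skip
        log black
        db→sched: sched black — skip
        db→ast: ast black — skip
        db→net: net is gray → back edge
Back edge found, so a cycle exists: net → core → opt → db → net.

Yes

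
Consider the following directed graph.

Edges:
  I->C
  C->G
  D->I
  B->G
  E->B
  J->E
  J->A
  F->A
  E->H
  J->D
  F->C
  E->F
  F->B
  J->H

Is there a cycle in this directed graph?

No

DFS with white/gray/black marking, starting from A:
A gray
A black
B gray
  G gray
  G black
B black
C gray
  C→G: G black — skip
C black
D gray
  I gray
    I→C: C black — skip
  I black
D black
E gray
  F gray
    F→A: A black — skip
    F→C: C black — skip
    F→B: B black — skip
  F black
  H gray
  H black
  E→B: B black — skip
E black
J gray
  J→E: E black — skip
  J→H: H black — skip
  J→D: D black — skip
  J→A: A black — skip
J black
Every edge goes to a white or black vertex — no back edge, so the graph is acyclic.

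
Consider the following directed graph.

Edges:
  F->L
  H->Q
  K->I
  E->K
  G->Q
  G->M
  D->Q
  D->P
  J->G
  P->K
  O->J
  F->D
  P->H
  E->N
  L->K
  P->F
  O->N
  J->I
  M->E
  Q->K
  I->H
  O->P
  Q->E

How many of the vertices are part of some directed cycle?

A vertex is on a directed cycle iff it belongs to a strongly connected component of size ≥ 2 (or has a self-loop).
The vertices on cycles are {D, E, F, H, I, K, P, Q} — 8 in total.

8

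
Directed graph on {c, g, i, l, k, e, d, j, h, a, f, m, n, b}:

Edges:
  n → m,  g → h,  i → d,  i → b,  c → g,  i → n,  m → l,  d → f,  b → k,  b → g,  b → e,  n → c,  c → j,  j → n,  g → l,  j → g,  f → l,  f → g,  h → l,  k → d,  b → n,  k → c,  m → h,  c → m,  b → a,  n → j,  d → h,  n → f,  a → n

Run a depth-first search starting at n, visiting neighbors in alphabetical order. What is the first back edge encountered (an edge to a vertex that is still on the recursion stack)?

j→n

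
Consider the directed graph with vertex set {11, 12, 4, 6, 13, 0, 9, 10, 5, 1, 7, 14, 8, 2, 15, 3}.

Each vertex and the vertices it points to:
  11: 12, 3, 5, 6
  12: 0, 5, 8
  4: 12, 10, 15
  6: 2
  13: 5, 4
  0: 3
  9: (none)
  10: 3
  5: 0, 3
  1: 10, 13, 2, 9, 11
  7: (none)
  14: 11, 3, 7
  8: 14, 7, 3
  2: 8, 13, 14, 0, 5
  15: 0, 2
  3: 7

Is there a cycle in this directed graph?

Yes

DFS with white/gray/black marking, starting from 3:
3 gray
  7 gray
  7 black
3 black
11 gray
  12 gray
    0 gray
      0→3: 3 black — skip
    0 black
    5 gray
      5→0: 0 black — skip
      5→3: 3 black — skip
    5 black
    8 gray
      14 gray
        14→11: 11 is gray → back edge
Back edge found, so a cycle exists: 11 → 12 → 8 → 14 → 11.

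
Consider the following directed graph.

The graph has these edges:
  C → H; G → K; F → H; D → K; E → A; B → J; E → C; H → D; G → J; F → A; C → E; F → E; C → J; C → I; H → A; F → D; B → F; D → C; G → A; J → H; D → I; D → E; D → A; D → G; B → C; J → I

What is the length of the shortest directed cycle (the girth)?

2

For each vertex v, BFS finds the shortest path from v back to v.
The shortest such closed walk is E → C → E, length 2.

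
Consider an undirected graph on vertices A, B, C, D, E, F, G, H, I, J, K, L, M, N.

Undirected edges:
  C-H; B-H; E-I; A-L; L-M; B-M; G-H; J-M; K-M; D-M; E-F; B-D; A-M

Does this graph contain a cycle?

DFS, tracking each vertex's parent; an edge to a visited non-parent vertex closes a cycle.
Start from N:
visit N (parent –)
visit A (parent –)
  visit L (parent A)
    visit M (parent L)
      M–A: A visited and ≠ parent → cycle
Cycle: A – L – M – A.

Yes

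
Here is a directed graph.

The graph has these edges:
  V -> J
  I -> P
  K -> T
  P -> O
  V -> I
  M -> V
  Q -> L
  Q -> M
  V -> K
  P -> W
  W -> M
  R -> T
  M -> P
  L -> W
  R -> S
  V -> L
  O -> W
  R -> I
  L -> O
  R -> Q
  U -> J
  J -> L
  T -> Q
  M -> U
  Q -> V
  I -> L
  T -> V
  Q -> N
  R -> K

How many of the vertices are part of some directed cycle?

12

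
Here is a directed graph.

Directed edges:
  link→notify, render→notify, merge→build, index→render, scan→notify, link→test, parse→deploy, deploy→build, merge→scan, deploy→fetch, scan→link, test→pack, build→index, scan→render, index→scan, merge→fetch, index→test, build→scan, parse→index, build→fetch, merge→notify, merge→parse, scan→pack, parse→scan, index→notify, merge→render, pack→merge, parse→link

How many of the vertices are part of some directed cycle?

9

A vertex is on a directed cycle iff it belongs to a strongly connected component of size ≥ 2 (or has a self-loop).
The vertices on cycles are {link, pack, scan, test, build, index, merge, parse, deploy} — 9 in total.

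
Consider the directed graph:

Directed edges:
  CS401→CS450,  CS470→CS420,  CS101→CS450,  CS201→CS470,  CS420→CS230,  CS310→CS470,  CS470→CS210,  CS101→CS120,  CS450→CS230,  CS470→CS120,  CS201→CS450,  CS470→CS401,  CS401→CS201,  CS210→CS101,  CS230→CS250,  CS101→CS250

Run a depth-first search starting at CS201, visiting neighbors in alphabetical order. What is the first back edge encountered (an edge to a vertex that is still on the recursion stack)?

DFS from CS201 (visiting neighbors in alphabetical order); mark gray on enter, black on exit:
CS201 gray
  CS450 gray
    CS230 gray
      CS250 gray
      CS250 black
    CS230 black
  CS450 black
  CS470 gray
    CS120 gray
    CS120 black
    CS210 gray
      CS101 gray
        CS101→CS120: CS120 black — skip
        CS101→CS250: CS250 black — skip
        CS101→CS450: CS450 black — skip
      CS101 black
    CS210 black
    CS401 gray
      CS401→CS201: CS201 is gray → back edge
First back edge: CS401 → CS201.

CS401→CS201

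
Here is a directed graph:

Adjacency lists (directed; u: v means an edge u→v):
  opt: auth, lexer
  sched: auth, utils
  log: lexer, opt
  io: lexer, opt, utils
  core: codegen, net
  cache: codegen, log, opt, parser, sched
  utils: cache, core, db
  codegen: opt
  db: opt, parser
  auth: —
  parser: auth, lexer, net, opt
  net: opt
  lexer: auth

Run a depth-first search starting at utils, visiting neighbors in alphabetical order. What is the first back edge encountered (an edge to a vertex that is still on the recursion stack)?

sched→utils

DFS from utils (visiting neighbors in alphabetical order); mark gray on enter, black on exit:
utils gray
  cache gray
    codegen gray
      opt gray
        auth gray
        auth black
        lexer gray
          lexer→auth: auth black — skip
        lexer black
      opt black
    codegen black
    log gray
      log→lexer: lexer black — skip
      log→opt: opt black — skip
    log black
    cache→opt: opt black — skip
    parser gray
      parser→auth: auth black — skip
      parser→lexer: lexer black — skip
      net gray
        net→opt: opt black — skip
      net black
      parser→opt: opt black — skip
    parser black
    sched gray
      sched→auth: auth black — skip
      sched→utils: utils is gray → back edge
First back edge: sched → utils.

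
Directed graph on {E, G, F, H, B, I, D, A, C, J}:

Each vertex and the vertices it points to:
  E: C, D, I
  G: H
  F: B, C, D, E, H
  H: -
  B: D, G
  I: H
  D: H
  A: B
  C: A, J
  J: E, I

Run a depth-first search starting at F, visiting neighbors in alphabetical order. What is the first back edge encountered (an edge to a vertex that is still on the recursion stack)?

E→C

DFS from F (visiting neighbors in alphabetical order); mark gray on enter, black on exit:
F gray
  B gray
    D gray
      H gray
      H black
    D black
    G gray
      G→H: H black — skip
    G black
  B black
  C gray
    A gray
      A→B: B black — skip
    A black
    J gray
      E gray
        E→C: C is gray → back edge
First back edge: E → C.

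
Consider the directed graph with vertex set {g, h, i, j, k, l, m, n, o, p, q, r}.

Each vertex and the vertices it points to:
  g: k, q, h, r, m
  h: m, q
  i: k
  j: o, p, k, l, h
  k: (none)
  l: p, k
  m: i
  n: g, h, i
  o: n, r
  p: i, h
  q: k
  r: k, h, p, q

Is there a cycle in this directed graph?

DFS with white/gray/black marking, starting from l:
l gray
  p gray
    i gray
      k gray
      k black
    i black
    h gray
      m gray
        m→i: i black — skip
      m black
      q gray
        q→k: k black — skip
      q black
    h black
  p black
  l→k: k black — skip
l black
g gray
  g→k: k black — skip
  g→q: q black — skip
  g→h: h black — skip
  r gray
    r→k: k black — skip
    r→h: h black — skip
    r→p: p black — skip
    r→q: q black — skip
  r black
  g→m: m black — skip
g black
j gray
  o gray
    n gray
      n→g: g black — skip
      n→h: h black — skip
      n→i: i black — skip
    n black
    o→r: r black — skip
  o black
  j→p: p black — skip
  j→k: k black — skip
  j→l: l black — skip
  j→h: h black — skip
j black
Every edge goes to a white or black vertex — no back edge, so the graph is acyclic.

No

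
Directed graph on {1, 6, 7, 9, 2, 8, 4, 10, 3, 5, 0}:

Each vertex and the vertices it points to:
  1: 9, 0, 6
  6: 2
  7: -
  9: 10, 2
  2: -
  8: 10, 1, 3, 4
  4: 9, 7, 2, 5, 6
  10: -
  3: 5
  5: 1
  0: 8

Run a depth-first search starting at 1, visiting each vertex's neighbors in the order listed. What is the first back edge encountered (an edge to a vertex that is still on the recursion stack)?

DFS from 1 (visiting each vertex's neighbors in the order listed); mark gray on enter, black on exit:
1 gray
  9 gray
    10 gray
    10 black
    2 gray
    2 black
  9 black
  0 gray
    8 gray
      8→10: 10 black — skip
      8→1: 1 is gray → back edge
First back edge: 8 → 1.

8->1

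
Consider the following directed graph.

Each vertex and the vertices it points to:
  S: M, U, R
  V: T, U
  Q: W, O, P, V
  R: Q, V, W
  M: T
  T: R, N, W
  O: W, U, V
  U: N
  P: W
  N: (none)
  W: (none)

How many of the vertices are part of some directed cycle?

5

A vertex is on a directed cycle iff it belongs to a strongly connected component of size ≥ 2 (or has a self-loop).
The vertices on cycles are {O, Q, R, T, V} — 5 in total.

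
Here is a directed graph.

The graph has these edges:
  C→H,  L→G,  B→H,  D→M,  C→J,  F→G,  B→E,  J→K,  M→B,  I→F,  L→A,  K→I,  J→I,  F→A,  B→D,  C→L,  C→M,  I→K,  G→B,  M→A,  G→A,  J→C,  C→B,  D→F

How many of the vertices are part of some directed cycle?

9

A vertex is on a directed cycle iff it belongs to a strongly connected component of size ≥ 2 (or has a self-loop).
The vertices on cycles are {B, C, D, F, G, I, J, K, M} — 9 in total.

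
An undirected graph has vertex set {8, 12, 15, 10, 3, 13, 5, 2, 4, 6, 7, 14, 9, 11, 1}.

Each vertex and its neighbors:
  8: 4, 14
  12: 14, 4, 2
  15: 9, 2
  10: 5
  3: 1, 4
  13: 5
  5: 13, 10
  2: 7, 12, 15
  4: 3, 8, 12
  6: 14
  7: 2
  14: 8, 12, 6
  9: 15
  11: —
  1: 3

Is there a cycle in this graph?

Yes

DFS, tracking each vertex's parent; an edge to a visited non-parent vertex closes a cycle.
Start from 8:
visit 8 (parent –)
  visit 4 (parent 8)
    visit 3 (parent 4)
      visit 1 (parent 3)
        1–3: parent, skip
      3–4: parent, skip
    4–8: parent, skip
    visit 12 (parent 4)
      visit 14 (parent 12)
        14–8: 8 visited and ≠ parent → cycle
Cycle: 8 – 4 – 12 – 14 – 8.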